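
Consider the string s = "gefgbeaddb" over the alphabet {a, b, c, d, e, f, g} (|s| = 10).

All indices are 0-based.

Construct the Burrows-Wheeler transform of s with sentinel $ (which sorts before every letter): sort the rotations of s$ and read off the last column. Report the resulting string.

rank  rotation     last
    0  $gefgbeaddb  b
    1  addb$gefgbe  e
    2  b$gefgbeadd  d
    3  beaddb$gefg  g
    4  db$gefgbead  d
    5  ddb$gefgbea  a
    6  eaddb$gefgb  b
    7  efgbeaddb$g  g
    8  fgbeaddb$ge  e
    9  gbeaddb$gef  f
   10  gefgbeaddb$  $

bedgdabgef$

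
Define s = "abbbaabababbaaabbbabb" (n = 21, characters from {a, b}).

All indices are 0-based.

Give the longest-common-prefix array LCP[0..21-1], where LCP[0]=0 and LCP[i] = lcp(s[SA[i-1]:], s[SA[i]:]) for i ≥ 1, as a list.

[0, 2, 3, 1, 4, 2, 3, 3, 5, 0, 1, 3, 2, 3, 4, 1, 2, 4, 3, 2, 4]

rank→(start, suffix):
  0 → (12, 'aaabbbabb')
  1 → (4, 'aabababbaaabbbabb')
  2 → (13, 'aabbbabb')
  3 → (5, 'abababbaaabbbabb')
  4 → (7, 'ababbaaabbbabb')
  5 → (18, 'abb')
  6 → (9, 'abbaaabbbabb')
  7 → (0, 'abbbaabababbaaabbbabb')
  8 → (14, 'abbbabb')
  9 → (20, 'b')
  10 → (11, 'baaabbbabb')
  11 → (3, 'baabababbaaabbbabb')
  12 → (6, 'bababbaaabbbabb')
  13 → (17, 'babb')
  14 → (8, 'babbaaabbbabb')
  15 → (19, 'bb')
  16 → (10, 'bbaaabbbabb')
  17 → (2, 'bbaabababbaaabbbabb')
  18 → (16, 'bbabb')
  19 → (1, 'bbbaabababbaaabbbabb')
  20 → (15, 'bbbabb')

SA = [12, 4, 13, 5, 7, 18, 9, 0, 14, 20, 11, 3, 6, 17, 8, 19, 10, 2, 16, 1, 15]
rank  pair      lcp
   1  s[12:],s[4:]  2  'aa'
   2  s[4:],s[13:]  3  'aab'
   3  s[13:],s[5:]  1  'a'
   4  s[5:],s[7:]  4  'abab'
   5  s[7:],s[18:]  2  'ab'
   6  s[18:],s[9:]  3  'abb'
   7  s[9:],s[0:]  3  'abb'
   8  s[0:],s[14:]  5  'abbba'
   9  s[14:],s[20:]  0  ''
  10  s[20:],s[11:]  1  'b'
  11  s[11:],s[3:]  3  'baa'
  12  s[3:],s[6:]  2  'ba'
  13  s[6:],s[17:]  3  'bab'
  14  s[17:],s[8:]  4  'babb'
  15  s[8:],s[19:]  1  'b'
  16  s[19:],s[10:]  2  'bb'
  17  s[10:],s[2:]  4  'bbaa'
  18  s[2:],s[16:]  3  'bba'
  19  s[16:],s[1:]  2  'bb'
  20  s[1:],s[15:]  4  'bbba'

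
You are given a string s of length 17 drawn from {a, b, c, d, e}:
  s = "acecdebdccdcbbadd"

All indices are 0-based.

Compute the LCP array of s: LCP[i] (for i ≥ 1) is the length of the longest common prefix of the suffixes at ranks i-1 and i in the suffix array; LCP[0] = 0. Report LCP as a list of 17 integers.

rank | idx | suffix
   0 |   0 | acecdebdccdcbbadd
   1 |  14 | add
   2 |  13 | badd
   3 |  12 | bbadd
   4 |   6 | bdccdcbbadd
   5 |  11 | cbbadd
   6 |   8 | ccdcbbadd
   7 |   9 | cdcbbadd
   8 |   3 | cdebdccdcbbadd
   9 |   1 | cecdebdccdcbbadd
  10 |  16 | d
  11 |  10 | dcbbadd
  12 |   7 | dccdcbbadd
  13 |  15 | dd
  14 |   4 | debdccdcbbadd
  15 |   5 | ebdccdcbbadd
  16 |   2 | ecdebdccdcbbadd

SA = [0, 14, 13, 12, 6, 11, 8, 9, 3, 1, 16, 10, 7, 15, 4, 5, 2]
[i] adj suffixes → lcp
  [1] 0/14 → 1 ('a')
  [2] 14/13 → 0 ('')
  [3] 13/12 → 1 ('b')
  [4] 12/6 → 1 ('b')
  [5] 6/11 → 0 ('')
  [6] 11/8 → 1 ('c')
  [7] 8/9 → 1 ('c')
  [8] 9/3 → 2 ('cd')
  [9] 3/1 → 1 ('c')
  [10] 1/16 → 0 ('')
  [11] 16/10 → 1 ('d')
  [12] 10/7 → 2 ('dc')
  [13] 7/15 → 1 ('d')
  [14] 15/4 → 1 ('d')
  [15] 4/5 → 0 ('')
  [16] 5/2 → 1 ('e')

[0, 1, 0, 1, 1, 0, 1, 1, 2, 1, 0, 1, 2, 1, 1, 0, 1]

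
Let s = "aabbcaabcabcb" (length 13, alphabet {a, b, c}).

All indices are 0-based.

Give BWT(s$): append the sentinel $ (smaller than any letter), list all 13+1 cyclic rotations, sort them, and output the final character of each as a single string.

b$caaccabaabbb

rank  rotation        last
    0  $aabbcaabcabcb  b
    1  aabbcaabcabcb$  $
    2  aabcabcb$aabbc  c
    3  abbcaabcabcb$a  a
    4  abcabcb$aabbca  a
    5  abcb$aabbcaabc  c
    6  b$aabbcaabcabc  c
    7  bbcaabcabcb$aa  a
    8  bcaabcabcb$aab  b
    9  bcabcb$aabbcaa  a
   10  bcb$aabbcaabca  a
   11  caabcabcb$aabb  b
   12  cabcb$aabbcaab  b
   13  cb$aabbcaabcab  b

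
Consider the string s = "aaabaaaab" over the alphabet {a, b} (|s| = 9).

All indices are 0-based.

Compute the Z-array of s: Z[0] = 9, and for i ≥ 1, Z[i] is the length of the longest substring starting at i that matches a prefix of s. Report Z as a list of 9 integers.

[9, 2, 1, 0, 3, 4, 2, 1, 0]

Z[0]=9
i=1: fresh scan; Z[1]=2 grow→box=[1,3)
i=2: min(r-i=1, Z[1]=2)=1; Z[2]=1
i=3: fresh scan; Z[3]=0
i=4: fresh scan; Z[4]=3 grow→box=[4,7)
i=5: min(r-i=2, Z[1]=2)=2; Z[5]=4 grow→box=[5,9)
i=6: min(r-i=3, Z[1]=2)=2; Z[6]=2
i=7: min(r-i=2, Z[2]=1)=1; Z[7]=1
i=8: min(r-i=1, Z[3]=0)=0; Z[8]=0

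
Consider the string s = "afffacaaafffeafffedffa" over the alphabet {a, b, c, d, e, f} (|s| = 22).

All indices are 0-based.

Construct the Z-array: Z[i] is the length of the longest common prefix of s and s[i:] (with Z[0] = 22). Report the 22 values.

Z[0]=22
i=1: fresh scan; Z[1]=0
i=2: fresh scan; Z[2]=0
i=3: fresh scan; Z[3]=0
i=4: fresh scan; Z[4]=1 grow→box=[4,5)
i=5: fresh scan; Z[5]=0
i=6: fresh scan; Z[6]=1 grow→box=[6,7)
i=7: fresh scan; Z[7]=1 grow→box=[7,8)
i=8: fresh scan; Z[8]=4 grow→box=[8,12)
i=9: min(r-i=3, Z[1]=0)=0; Z[9]=0
i=10: min(r-i=2, Z[2]=0)=0; Z[10]=0
i=11: min(r-i=1, Z[3]=0)=0; Z[11]=0
i=12: fresh scan; Z[12]=0
i=13: fresh scan; Z[13]=4 grow→box=[13,17)
i=14: min(r-i=3, Z[1]=0)=0; Z[14]=0
i=15: min(r-i=2, Z[2]=0)=0; Z[15]=0
i=16: min(r-i=1, Z[3]=0)=0; Z[16]=0
i=17: fresh scan; Z[17]=0
i=18: fresh scan; Z[18]=0
i=19: fresh scan; Z[19]=0
i=20: fresh scan; Z[20]=0
i=21: fresh scan; Z[21]=1 grow→box=[21,22)

[22, 0, 0, 0, 1, 0, 1, 1, 4, 0, 0, 0, 0, 4, 0, 0, 0, 0, 0, 0, 0, 1]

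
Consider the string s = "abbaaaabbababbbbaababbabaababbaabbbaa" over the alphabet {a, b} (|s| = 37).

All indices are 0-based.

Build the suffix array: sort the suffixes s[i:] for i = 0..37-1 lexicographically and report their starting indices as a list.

rank→(start, suffix):
  0 → (36, 'a')
  1 → (35, 'aa')
  2 → (3, 'aaaabbababbbbaababbabaababbaabbbaa')
  3 → (4, 'aaabbababbbbaababbabaababbaabbbaa')
  4 → (24, 'aababbaabbbaa')
  5 → (16, 'aababbabaababbaabbbaa')
  6 → (5, 'aabbababbbbaababbabaababbaabbbaa')
  7 → (30, 'aabbbaa')
  8 → (22, 'abaababbaabbbaa')
  9 → (25, 'ababbaabbbaa')
  10 → (17, 'ababbabaababbaabbbaa')
  11 → (9, 'ababbbbaababbabaababbaabbbaa')
  12 → (0, 'abbaaaabbababbbbaababbabaababbaabbbaa')
  13 → (27, 'abbaabbbaa')
  14 → (19, 'abbabaababbaabbbaa')
  15 → (6, 'abbababbbbaababbabaababbaabbbaa')
  16 → (31, 'abbbaa')
  17 → (11, 'abbbbaababbabaababbaabbbaa')
  18 → (34, 'baa')
  19 → (2, 'baaaabbababbbbaababbabaababbaabbbaa')
  20 → (23, 'baababbaabbbaa')
  21 → (15, 'baababbabaababbaabbbaa')
  22 → (29, 'baabbbaa')
  23 → (21, 'babaababbaabbbaa')
  24 → (8, 'bababbbbaababbabaababbaabbbaa')
  25 → (26, 'babbaabbbaa')
  26 → (18, 'babbabaababbaabbbaa')
  27 → (10, 'babbbbaababbabaababbaabbbaa')
  28 → (33, 'bbaa')
  29 → (1, 'bbaaaabbababbbbaababbabaababbaabbbaa')
  30 → (14, 'bbaababbabaababbaabbbaa')
  31 → (28, 'bbaabbbaa')
  32 → (20, 'bbabaababbaabbbaa')
  33 → (7, 'bbababbbbaababbabaababbaabbbaa')
  34 → (32, 'bbbaa')
  35 → (13, 'bbbaababbabaababbaabbbaa')
  36 → (12, 'bbbbaababbabaababbaabbbaa')

[36, 35, 3, 4, 24, 16, 5, 30, 22, 25, 17, 9, 0, 27, 19, 6, 31, 11, 34, 2, 23, 15, 29, 21, 8, 26, 18, 10, 33, 1, 14, 28, 20, 7, 32, 13, 12]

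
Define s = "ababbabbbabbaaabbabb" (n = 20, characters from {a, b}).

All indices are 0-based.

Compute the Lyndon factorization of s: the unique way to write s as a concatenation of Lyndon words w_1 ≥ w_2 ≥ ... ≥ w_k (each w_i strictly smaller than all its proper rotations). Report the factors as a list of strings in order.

emit factor 1: 'ababbabbbabb' (i=0, period=12)
emit factor 2: 'aaabbabb' (i=12, period=8)

["ababbabbbabb", "aaabbabb"]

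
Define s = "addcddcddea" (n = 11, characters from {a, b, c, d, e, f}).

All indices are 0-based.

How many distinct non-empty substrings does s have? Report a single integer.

49

sorted suffixes:
  #0 SA[0]=10  'a'
  #1 SA[1]=0  'addcddcddea'
  #2 SA[2]=3  'cddcddea'
  #3 SA[3]=6  'cddea'
  #4 SA[4]=2  'dcddcddea'
  #5 SA[5]=5  'dcddea'
  #6 SA[6]=1  'ddcddcddea'
  #7 SA[7]=4  'ddcddea'
  #8 SA[8]=7  'ddea'
  #9 SA[9]=8  'dea'
  #10 SA[10]=9  'ea'

SA = [10, 0, 3, 6, 2, 5, 1, 4, 7, 8, 9]
[i] adj suffixes → lcp
  [1] 10/0 → 1 ('a')
  [2] 0/3 → 0 ('')
  [3] 3/6 → 3 ('cdd')
  [4] 6/2 → 0 ('')
  [5] 2/5 → 4 ('dcdd')
  [6] 5/1 → 1 ('d')
  [7] 1/4 → 5 ('ddcdd')
  [8] 4/7 → 2 ('dd')
  [9] 7/8 → 1 ('d')
  [10] 8/9 → 0 ('')

n(n+1)/2 = 11·12/2 = 66
Σ LCP = 0 + 1 + 0 + 3 + 0 + 4 + 1 + 5 + 2 + 1 + 0 = 17
distinct = 66 − 17 = 49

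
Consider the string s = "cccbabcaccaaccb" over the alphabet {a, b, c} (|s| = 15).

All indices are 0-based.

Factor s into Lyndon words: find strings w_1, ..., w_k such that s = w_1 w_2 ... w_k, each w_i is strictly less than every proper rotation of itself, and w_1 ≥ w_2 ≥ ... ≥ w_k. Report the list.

["c", "c", "c", "b", "abcacc", "aaccb"]

emit factor 1: 'c' (i=0, period=1)
emit factor 2: 'c' (i=1, period=1)
emit factor 3: 'c' (i=2, period=1)
emit factor 4: 'b' (i=3, period=1)
emit factor 5: 'abcacc' (i=4, period=6)
emit factor 6: 'aaccb' (i=10, period=5)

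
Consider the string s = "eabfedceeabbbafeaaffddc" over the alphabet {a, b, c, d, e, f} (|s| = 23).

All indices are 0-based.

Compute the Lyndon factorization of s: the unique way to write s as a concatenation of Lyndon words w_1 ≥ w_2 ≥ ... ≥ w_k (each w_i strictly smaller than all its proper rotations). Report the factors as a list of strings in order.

["e", "abfedcee", "abbbafe", "aaffddc"]

emit factor 1: 'e' (i=0, period=1)
emit factor 2: 'abfedcee' (i=1, period=8)
emit factor 3: 'abbbafe' (i=9, period=7)
emit factor 4: 'aaffddc' (i=16, period=7)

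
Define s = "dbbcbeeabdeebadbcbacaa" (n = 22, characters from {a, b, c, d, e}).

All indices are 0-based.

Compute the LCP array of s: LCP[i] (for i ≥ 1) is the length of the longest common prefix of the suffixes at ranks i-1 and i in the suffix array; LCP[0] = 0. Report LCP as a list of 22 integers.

[0, 1, 1, 1, 1, 0, 2, 1, 1, 3, 1, 1, 0, 1, 2, 0, 2, 1, 0, 1, 1, 2]

rank | idx | suffix
   0 |  21 | a
   1 |  20 | aa
   2 |   7 | abdeebadbcbacaa
   3 |  18 | acaa
   4 |  13 | adbcbacaa
   5 |  17 | bacaa
   6 |  12 | badbcbacaa
   7 |   1 | bbcbeeabdeebadbcbacaa
   8 |  15 | bcbacaa
   9 |   2 | bcbeeabdeebadbcbacaa
  10 |   8 | bdeebadbcbacaa
  11 |   4 | beeabdeebadbcbacaa
  12 |  19 | caa
  13 |  16 | cbacaa
  14 |   3 | cbeeabdeebadbcbacaa
  15 |   0 | dbbcbeeabdeebadbcbacaa
  16 |  14 | dbcbacaa
  17 |   9 | deebadbcbacaa
  18 |   6 | eabdeebadbcbacaa
  19 |  11 | ebadbcbacaa
  20 |   5 | eeabdeebadbcbacaa
  21 |  10 | eebadbcbacaa

SA = [21, 20, 7, 18, 13, 17, 12, 1, 15, 2, 8, 4, 19, 16, 3, 0, 14, 9, 6, 11, 5, 10]
[i] adj suffixes → lcp
  [1] 21/20 → 1 ('a')
  [2] 20/7 → 1 ('a')
  [3] 7/18 → 1 ('a')
  [4] 18/13 → 1 ('a')
  [5] 13/17 → 0 ('')
  [6] 17/12 → 2 ('ba')
  [7] 12/1 → 1 ('b')
  [8] 1/15 → 1 ('b')
  [9] 15/2 → 3 ('bcb')
  [10] 2/8 → 1 ('b')
  [11] 8/4 → 1 ('b')
  [12] 4/19 → 0 ('')
  [13] 19/16 → 1 ('c')
  [14] 16/3 → 2 ('cb')
  [15] 3/0 → 0 ('')
  [16] 0/14 → 2 ('db')
  [17] 14/9 → 1 ('d')
  [18] 9/6 → 0 ('')
  [19] 6/11 → 1 ('e')
  [20] 11/5 → 1 ('e')
  [21] 5/10 → 2 ('ee')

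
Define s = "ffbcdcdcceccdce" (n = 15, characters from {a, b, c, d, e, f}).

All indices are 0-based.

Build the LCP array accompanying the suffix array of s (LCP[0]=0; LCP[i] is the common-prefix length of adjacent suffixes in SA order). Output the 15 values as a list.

[0, 0, 2, 1, 3, 3, 1, 2, 0, 2, 2, 0, 1, 0, 1]

rank | idx | suffix
   0 |   2 | bcdcdcceccdce
   1 |  10 | ccdce
   2 |   7 | cceccdce
   3 |   5 | cdcceccdce
   4 |   3 | cdcdcceccdce
   5 |  11 | cdce
   6 |  13 | ce
   7 |   8 | ceccdce
   8 |   6 | dcceccdce
   9 |   4 | dcdcceccdce
  10 |  12 | dce
  11 |  14 | e
  12 |   9 | eccdce
  13 |   1 | fbcdcdcceccdce
  14 |   0 | ffbcdcdcceccdce

SA = [2, 10, 7, 5, 3, 11, 13, 8, 6, 4, 12, 14, 9, 1, 0]
[i] adj suffixes → lcp
  [1] 2/10 → 0 ('')
  [2] 10/7 → 2 ('cc')
  [3] 7/5 → 1 ('c')
  [4] 5/3 → 3 ('cdc')
  [5] 3/11 → 3 ('cdc')
  [6] 11/13 → 1 ('c')
  [7] 13/8 → 2 ('ce')
  [8] 8/6 → 0 ('')
  [9] 6/4 → 2 ('dc')
  [10] 4/12 → 2 ('dc')
  [11] 12/14 → 0 ('')
  [12] 14/9 → 1 ('e')
  [13] 9/1 → 0 ('')
  [14] 1/0 → 1 ('f')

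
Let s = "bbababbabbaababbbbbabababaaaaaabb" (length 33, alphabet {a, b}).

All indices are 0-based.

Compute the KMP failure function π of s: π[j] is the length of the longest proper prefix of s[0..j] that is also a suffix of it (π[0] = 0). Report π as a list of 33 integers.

[0, 1, 0, 1, 0, 1, 2, 3, 4, 2, 3, 0, 1, 0, 1, 2, 2, 2, 2, 3, 4, 5, 6, 0, 1, 0, 0, 0, 0, 0, 0, 1, 2]

π[0] = 0
j=1 s[j]='b': π[1]=1 (border 'b')
j=2 s[j]='a': k: 1→0; π[2]=0 (border '')
j=3 s[j]='b': π[3]=1 (border 'b')
j=4 s[j]='a': k: 1→0; π[4]=0 (border '')
j=5 s[j]='b': π[5]=1 (border 'b')
j=6 s[j]='b': π[6]=2 (border 'bb')
j=7 s[j]='a': π[7]=3 (border 'bba')
j=8 s[j]='b': π[8]=4 (border 'bbab')
j=9 s[j]='b': k: 4→1; π[9]=2 (border 'bb')
j=10 s[j]='a': π[10]=3 (border 'bba')
j=11 s[j]='a': k: 3→0; π[11]=0 (border '')
j=12 s[j]='b': π[12]=1 (border 'b')
j=13 s[j]='a': k: 1→0; π[13]=0 (border '')
j=14 s[j]='b': π[14]=1 (border 'b')
j=15 s[j]='b': π[15]=2 (border 'bb')
j=16 s[j]='b': k: 2→1; π[16]=2 (border 'bb')
j=17 s[j]='b': k: 2→1; π[17]=2 (border 'bb')
j=18 s[j]='b': k: 2→1; π[18]=2 (border 'bb')
j=19 s[j]='a': π[19]=3 (border 'bba')
j=20 s[j]='b': π[20]=4 (border 'bbab')
j=21 s[j]='a': π[21]=5 (border 'bbaba')
j=22 s[j]='b': π[22]=6 (border 'bbabab')
j=23 s[j]='a': k: 6→1→0; π[23]=0 (border '')
j=24 s[j]='b': π[24]=1 (border 'b')
j=25 s[j]='a': k: 1→0; π[25]=0 (border '')
j=26 s[j]='a': π[26]=0 (border '')
j=27 s[j]='a': π[27]=0 (border '')
j=28 s[j]='a': π[28]=0 (border '')
j=29 s[j]='a': π[29]=0 (border '')
j=30 s[j]='a': π[30]=0 (border '')
j=31 s[j]='b': π[31]=1 (border 'b')
j=32 s[j]='b': π[32]=2 (border 'bb')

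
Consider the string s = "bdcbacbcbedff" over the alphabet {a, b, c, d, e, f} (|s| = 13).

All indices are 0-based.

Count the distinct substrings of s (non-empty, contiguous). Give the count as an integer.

rank→(start, suffix):
  0 → (4, 'acbcbedff')
  1 → (3, 'bacbcbedff')
  2 → (6, 'bcbedff')
  3 → (0, 'bdcbacbcbedff')
  4 → (8, 'bedff')
  5 → (2, 'cbacbcbedff')
  6 → (5, 'cbcbedff')
  7 → (7, 'cbedff')
  8 → (1, 'dcbacbcbedff')
  9 → (10, 'dff')
  10 → (9, 'edff')
  11 → (12, 'f')
  12 → (11, 'ff')

SA = [4, 3, 6, 0, 8, 2, 5, 7, 1, 10, 9, 12, 11]
i: (SA[i-1],SA[i]) lcp shared
  1: (4,3) 0 ''
  2: (3,6) 1 'b'
  3: (6,0) 1 'b'
  4: (0,8) 1 'b'
  5: (8,2) 0 ''
  6: (2,5) 2 'cb'
  7: (5,7) 2 'cb'
  8: (7,1) 0 ''
  9: (1,10) 1 'd'
  10: (10,9) 0 ''
  11: (9,12) 0 ''
  12: (12,11) 1 'f'

n(n+1)/2 = 13·14/2 = 91
Σ LCP = 0 + 0 + 1 + 1 + 1 + 0 + 2 + 2 + 0 + 1 + 0 + 0 + 1 = 9
distinct = 91 − 9 = 82

82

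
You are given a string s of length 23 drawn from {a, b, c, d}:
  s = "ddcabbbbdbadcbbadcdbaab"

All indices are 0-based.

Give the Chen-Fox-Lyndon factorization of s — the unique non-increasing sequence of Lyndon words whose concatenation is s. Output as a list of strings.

["d", "d", "c", "abbbbdbadcbbadcdb", "aab"]

emit factor 1: 'd' (i=0, period=1)
emit factor 2: 'd' (i=1, period=1)
emit factor 3: 'c' (i=2, period=1)
emit factor 4: 'abbbbdbadcbbadcdb' (i=3, period=17)
emit factor 5: 'aab' (i=20, period=3)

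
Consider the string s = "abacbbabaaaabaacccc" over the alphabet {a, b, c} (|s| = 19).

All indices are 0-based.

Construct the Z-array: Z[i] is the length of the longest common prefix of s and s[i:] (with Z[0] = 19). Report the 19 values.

Z[0]=19
i=1: outside box; Z[1]=0
i=2: outside box; Z[2]=1 grow→box=[2,3)
i=3: outside box; Z[3]=0
i=4: outside box; Z[4]=0
i=5: outside box; Z[5]=0
i=6: outside box; Z[6]=3 grow→box=[6,9)
i=7: min(r-i=2, Z[1]=0)=0; Z[7]=0
i=8: min(r-i=1, Z[2]=1)=1; Z[8]=1
i=9: outside box; Z[9]=1 grow→box=[9,10)
i=10: outside box; Z[10]=1 grow→box=[10,11)
i=11: outside box; Z[11]=3 grow→box=[11,14)
i=12: min(r-i=2, Z[1]=0)=0; Z[12]=0
i=13: min(r-i=1, Z[2]=1)=1; Z[13]=1
i=14: outside box; Z[14]=1 grow→box=[14,15)
i=15: outside box; Z[15]=0
i=16: outside box; Z[16]=0
i=17: outside box; Z[17]=0
i=18: outside box; Z[18]=0

[19, 0, 1, 0, 0, 0, 3, 0, 1, 1, 1, 3, 0, 1, 1, 0, 0, 0, 0]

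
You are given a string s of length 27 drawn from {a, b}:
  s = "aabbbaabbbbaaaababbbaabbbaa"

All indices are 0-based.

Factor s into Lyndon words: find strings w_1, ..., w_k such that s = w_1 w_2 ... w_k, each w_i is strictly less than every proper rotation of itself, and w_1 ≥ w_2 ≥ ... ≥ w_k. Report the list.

emit factor 1: 'aabbbaabbbb' (i=0, period=11)
emit factor 2: 'aaaababbbaabbb' (i=11, period=14)
emit factor 3: 'a' (i=25, period=1)
emit factor 4: 'a' (i=26, period=1)

["aabbbaabbbb", "aaaababbbaabbb", "a", "a"]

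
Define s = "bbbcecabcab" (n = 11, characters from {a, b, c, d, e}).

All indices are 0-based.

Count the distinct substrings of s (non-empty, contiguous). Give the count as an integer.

sorted suffixes:
  #0 SA[0]=9  'ab'
  #1 SA[1]=6  'abcab'
  #2 SA[2]=10  'b'
  #3 SA[3]=0  'bbbcecabcab'
  #4 SA[4]=1  'bbcecabcab'
  #5 SA[5]=7  'bcab'
  #6 SA[6]=2  'bcecabcab'
  #7 SA[7]=8  'cab'
  #8 SA[8]=5  'cabcab'
  #9 SA[9]=3  'cecabcab'
  #10 SA[10]=4  'ecabcab'

SA = [9, 6, 10, 0, 1, 7, 2, 8, 5, 3, 4]
i: (SA[i-1],SA[i]) lcp shared
  1: (9,6) 2 'ab'
  2: (6,10) 0 ''
  3: (10,0) 1 'b'
  4: (0,1) 2 'bb'
  5: (1,7) 1 'b'
  6: (7,2) 2 'bc'
  7: (2,8) 0 ''
  8: (8,5) 3 'cab'
  9: (5,3) 1 'c'
  10: (3,4) 0 ''

n(n+1)/2 = 11·12/2 = 66
Σ LCP = 0 + 2 + 0 + 1 + 2 + 1 + 2 + 0 + 3 + 1 + 0 = 12
distinct = 66 − 12 = 54

54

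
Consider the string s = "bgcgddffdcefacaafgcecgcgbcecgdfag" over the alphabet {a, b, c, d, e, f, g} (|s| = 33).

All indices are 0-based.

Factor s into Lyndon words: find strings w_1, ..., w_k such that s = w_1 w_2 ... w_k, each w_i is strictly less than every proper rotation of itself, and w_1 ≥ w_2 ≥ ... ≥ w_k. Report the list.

["bgcgddffdcef", "ac", "aafgcecgcgbcecgdfag"]

emit factor 1: 'bgcgddffdcef' (i=0, period=12)
emit factor 2: 'ac' (i=12, period=2)
emit factor 3: 'aafgcecgcgbcecgdfag' (i=14, period=19)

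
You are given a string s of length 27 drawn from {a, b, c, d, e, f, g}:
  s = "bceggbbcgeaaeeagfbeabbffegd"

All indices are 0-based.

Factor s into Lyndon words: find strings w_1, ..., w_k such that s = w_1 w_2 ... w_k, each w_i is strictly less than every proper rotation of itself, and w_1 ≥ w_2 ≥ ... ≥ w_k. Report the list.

emit factor 1: 'bcegg' (i=0, period=5)
emit factor 2: 'bbcge' (i=5, period=5)
emit factor 3: 'aaeeagfbeabbffegd' (i=10, period=17)

["bcegg", "bbcge", "aaeeagfbeabbffegd"]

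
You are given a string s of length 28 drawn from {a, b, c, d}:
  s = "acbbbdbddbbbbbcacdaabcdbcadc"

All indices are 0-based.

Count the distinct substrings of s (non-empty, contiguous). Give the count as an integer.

rank→(start, suffix):
  0 → (18, 'aabcdbcadc')
  1 → (19, 'abcdbcadc')
  2 → (0, 'acbbbdbddbbbbbcacdaabcdbcadc')
  3 → (15, 'acdaabcdbcadc')
  4 → (25, 'adc')
  5 → (9, 'bbbbbcacdaabcdbcadc')
  6 → (10, 'bbbbcacdaabcdbcadc')
  7 → (11, 'bbbcacdaabcdbcadc')
  8 → (2, 'bbbdbddbbbbbcacdaabcdbcadc')
  9 → (12, 'bbcacdaabcdbcadc')
  10 → (3, 'bbdbddbbbbbcacdaabcdbcadc')
  11 → (13, 'bcacdaabcdbcadc')
  12 → (23, 'bcadc')
  13 → (20, 'bcdbcadc')
  14 → (4, 'bdbddbbbbbcacdaabcdbcadc')
  15 → (6, 'bddbbbbbcacdaabcdbcadc')
  16 → (27, 'c')
  17 → (14, 'cacdaabcdbcadc')
  18 → (24, 'cadc')
  19 → (1, 'cbbbdbddbbbbbcacdaabcdbcadc')
  20 → (16, 'cdaabcdbcadc')
  21 → (21, 'cdbcadc')
  22 → (17, 'daabcdbcadc')
  23 → (8, 'dbbbbbcacdaabcdbcadc')
  24 → (22, 'dbcadc')
  25 → (5, 'dbddbbbbbcacdaabcdbcadc')
  26 → (26, 'dc')
  27 → (7, 'ddbbbbbcacdaabcdbcadc')

SA = [18, 19, 0, 15, 25, 9, 10, 11, 2, 12, 3, 13, 23, 20, 4, 6, 27, 14, 24, 1, 16, 21, 17, 8, 22, 5, 26, 7]
i: (SA[i-1],SA[i]) lcp shared
  1: (18,19) 1 'a'
  2: (19,0) 1 'a'
  3: (0,15) 2 'ac'
  4: (15,25) 1 'a'
  5: (25,9) 0 ''
  6: (9,10) 4 'bbbb'
  7: (10,11) 3 'bbb'
  8: (11,2) 3 'bbb'
  9: (2,12) 2 'bb'
  10: (12,3) 2 'bb'
  11: (3,13) 1 'b'
  12: (13,23) 3 'bca'
  13: (23,20) 2 'bc'
  14: (20,4) 1 'b'
  15: (4,6) 2 'bd'
  16: (6,27) 0 ''
  17: (27,14) 1 'c'
  18: (14,24) 2 'ca'
  19: (24,1) 1 'c'
  20: (1,16) 1 'c'
  21: (16,21) 2 'cd'
  22: (21,17) 0 ''
  23: (17,8) 1 'd'
  24: (8,22) 2 'db'
  25: (22,5) 2 'db'
  26: (5,26) 1 'd'
  27: (26,7) 1 'd'

n(n+1)/2 = 28·29/2 = 406
Σ LCP = 0 + 1 + 1 + 2 + 1 + 0 + 4 + 3 + 3 + 2 + 2 + 1 + 3 + 2 + 1 + 2 + 0 + 1 + 2 + 1 + 1 + 2 + 0 + 1 + 2 + 2 + 1 + 1 = 42
distinct = 406 − 42 = 364

364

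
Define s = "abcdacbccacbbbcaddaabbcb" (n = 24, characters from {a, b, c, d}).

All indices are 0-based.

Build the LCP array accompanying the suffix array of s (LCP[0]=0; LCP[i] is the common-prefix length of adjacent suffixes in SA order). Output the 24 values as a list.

[0, 1, 2, 1, 3, 1, 0, 1, 2, 3, 1, 2, 2, 2, 0, 2, 1, 2, 2, 1, 1, 0, 2, 1]

rank | idx | suffix
   0 |  18 | aabbcb
   1 |  19 | abbcb
   2 |   0 | abcdacbccacbbbcaddaabbcb
   3 |   9 | acbbbcaddaabbcb
   4 |   4 | acbccacbbbcaddaabbcb
   5 |  15 | addaabbcb
   6 |  23 | b
   7 |  11 | bbbcaddaabbcb
   8 |  12 | bbcaddaabbcb
   9 |  20 | bbcb
  10 |  13 | bcaddaabbcb
  11 |  21 | bcb
  12 |   6 | bccacbbbcaddaabbcb
  13 |   1 | bcdacbccacbbbcaddaabbcb
  14 |   8 | cacbbbcaddaabbcb
  15 |  14 | caddaabbcb
  16 |  22 | cb
  17 |  10 | cbbbcaddaabbcb
  18 |   5 | cbccacbbbcaddaabbcb
  19 |   7 | ccacbbbcaddaabbcb
  20 |   2 | cdacbccacbbbcaddaabbcb
  21 |  17 | daabbcb
  22 |   3 | dacbccacbbbcaddaabbcb
  23 |  16 | ddaabbcb

SA = [18, 19, 0, 9, 4, 15, 23, 11, 12, 20, 13, 21, 6, 1, 8, 14, 22, 10, 5, 7, 2, 17, 3, 16]
rank  pair      lcp
   1  s[18:],s[19:]  1  'a'
   2  s[19:],s[0:]  2  'ab'
   3  s[0:],s[9:]  1  'a'
   4  s[9:],s[4:]  3  'acb'
   5  s[4:],s[15:]  1  'a'
   6  s[15:],s[23:]  0  ''
   7  s[23:],s[11:]  1  'b'
   8  s[11:],s[12:]  2  'bb'
   9  s[12:],s[20:]  3  'bbc'
  10  s[20:],s[13:]  1  'b'
  11  s[13:],s[21:]  2  'bc'
  12  s[21:],s[6:]  2  'bc'
  13  s[6:],s[1:]  2  'bc'
  14  s[1:],s[8:]  0  ''
  15  s[8:],s[14:]  2  'ca'
  16  s[14:],s[22:]  1  'c'
  17  s[22:],s[10:]  2  'cb'
  18  s[10:],s[5:]  2  'cb'
  19  s[5:],s[7:]  1  'c'
  20  s[7:],s[2:]  1  'c'
  21  s[2:],s[17:]  0  ''
  22  s[17:],s[3:]  2  'da'
  23  s[3:],s[16:]  1  'd'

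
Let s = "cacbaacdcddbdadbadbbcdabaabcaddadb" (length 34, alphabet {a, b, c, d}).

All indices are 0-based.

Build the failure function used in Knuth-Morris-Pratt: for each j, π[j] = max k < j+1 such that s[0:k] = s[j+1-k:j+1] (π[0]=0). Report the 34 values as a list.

π[0] = 0
j=1 s[j]='a': π[1]=0 (border '')
j=2 s[j]='c': π[2]=1 (border 'c')
j=3 s[j]='b': k: 1→0; π[3]=0 (border '')
j=4 s[j]='a': π[4]=0 (border '')
j=5 s[j]='a': π[5]=0 (border '')
j=6 s[j]='c': π[6]=1 (border 'c')
j=7 s[j]='d': k: 1→0; π[7]=0 (border '')
j=8 s[j]='c': π[8]=1 (border 'c')
j=9 s[j]='d': k: 1→0; π[9]=0 (border '')
j=10 s[j]='d': π[10]=0 (border '')
j=11 s[j]='b': π[11]=0 (border '')
j=12 s[j]='d': π[12]=0 (border '')
j=13 s[j]='a': π[13]=0 (border '')
j=14 s[j]='d': π[14]=0 (border '')
j=15 s[j]='b': π[15]=0 (border '')
j=16 s[j]='a': π[16]=0 (border '')
j=17 s[j]='d': π[17]=0 (border '')
j=18 s[j]='b': π[18]=0 (border '')
j=19 s[j]='b': π[19]=0 (border '')
j=20 s[j]='c': π[20]=1 (border 'c')
j=21 s[j]='d': k: 1→0; π[21]=0 (border '')
j=22 s[j]='a': π[22]=0 (border '')
j=23 s[j]='b': π[23]=0 (border '')
j=24 s[j]='a': π[24]=0 (border '')
j=25 s[j]='a': π[25]=0 (border '')
j=26 s[j]='b': π[26]=0 (border '')
j=27 s[j]='c': π[27]=1 (border 'c')
j=28 s[j]='a': π[28]=2 (border 'ca')
j=29 s[j]='d': k: 2→0; π[29]=0 (border '')
j=30 s[j]='d': π[30]=0 (border '')
j=31 s[j]='a': π[31]=0 (border '')
j=32 s[j]='d': π[32]=0 (border '')
j=33 s[j]='b': π[33]=0 (border '')

[0, 0, 1, 0, 0, 0, 1, 0, 1, 0, 0, 0, 0, 0, 0, 0, 0, 0, 0, 0, 1, 0, 0, 0, 0, 0, 0, 1, 2, 0, 0, 0, 0, 0]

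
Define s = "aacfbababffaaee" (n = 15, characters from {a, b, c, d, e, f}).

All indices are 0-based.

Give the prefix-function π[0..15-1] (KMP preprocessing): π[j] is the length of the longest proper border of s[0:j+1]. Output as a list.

π[0] = 0
j=1 s[j]='a': π[1]=1 (border 'a')
j=2 s[j]='c': k: 1→0; π[2]=0 (border '')
j=3 s[j]='f': π[3]=0 (border '')
j=4 s[j]='b': π[4]=0 (border '')
j=5 s[j]='a': π[5]=1 (border 'a')
j=6 s[j]='b': k: 1→0; π[6]=0 (border '')
j=7 s[j]='a': π[7]=1 (border 'a')
j=8 s[j]='b': k: 1→0; π[8]=0 (border '')
j=9 s[j]='f': π[9]=0 (border '')
j=10 s[j]='f': π[10]=0 (border '')
j=11 s[j]='a': π[11]=1 (border 'a')
j=12 s[j]='a': π[12]=2 (border 'aa')
j=13 s[j]='e': k: 2→1→0; π[13]=0 (border '')
j=14 s[j]='e': π[14]=0 (border '')

[0, 1, 0, 0, 0, 1, 0, 1, 0, 0, 0, 1, 2, 0, 0]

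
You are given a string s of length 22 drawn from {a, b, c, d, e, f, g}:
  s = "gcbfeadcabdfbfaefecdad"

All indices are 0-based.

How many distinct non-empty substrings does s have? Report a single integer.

235

sorted suffixes:
  #0 SA[0]=8  'abdfbfaefecdad'
  #1 SA[1]=20  'ad'
  #2 SA[2]=5  'adcabdfbfaefecdad'
  #3 SA[3]=14  'aefecdad'
  #4 SA[4]=9  'bdfbfaefecdad'
  #5 SA[5]=12  'bfaefecdad'
  #6 SA[6]=2  'bfeadcabdfbfaefecdad'
  #7 SA[7]=7  'cabdfbfaefecdad'
  #8 SA[8]=1  'cbfeadcabdfbfaefecdad'
  #9 SA[9]=18  'cdad'
  #10 SA[10]=21  'd'
  #11 SA[11]=19  'dad'
  #12 SA[12]=6  'dcabdfbfaefecdad'
  #13 SA[13]=10  'dfbfaefecdad'
  #14 SA[14]=4  'eadcabdfbfaefecdad'
  #15 SA[15]=17  'ecdad'
  #16 SA[16]=15  'efecdad'
  #17 SA[17]=13  'faefecdad'
  #18 SA[18]=11  'fbfaefecdad'
  #19 SA[19]=3  'feadcabdfbfaefecdad'
  #20 SA[20]=16  'fecdad'
  #21 SA[21]=0  'gcbfeadcabdfbfaefecdad'

SA = [8, 20, 5, 14, 9, 12, 2, 7, 1, 18, 21, 19, 6, 10, 4, 17, 15, 13, 11, 3, 16, 0]
rank  pair      lcp
   1  s[8:],s[20:]  1  'a'
   2  s[20:],s[5:]  2  'ad'
   3  s[5:],s[14:]  1  'a'
   4  s[14:],s[9:]  0  ''
   5  s[9:],s[12:]  1  'b'
   6  s[12:],s[2:]  2  'bf'
   7  s[2:],s[7:]  0  ''
   8  s[7:],s[1:]  1  'c'
   9  s[1:],s[18:]  1  'c'
  10  s[18:],s[21:]  0  ''
  11  s[21:],s[19:]  1  'd'
  12  s[19:],s[6:]  1  'd'
  13  s[6:],s[10:]  1  'd'
  14  s[10:],s[4:]  0  ''
  15  s[4:],s[17:]  1  'e'
  16  s[17:],s[15:]  1  'e'
  17  s[15:],s[13:]  0  ''
  18  s[13:],s[11:]  1  'f'
  19  s[11:],s[3:]  1  'f'
  20  s[3:],s[16:]  2  'fe'
  21  s[16:],s[0:]  0  ''

n(n+1)/2 = 22·23/2 = 253
Σ LCP = 0 + 1 + 2 + 1 + 0 + 1 + 2 + 0 + 1 + 1 + 0 + 1 + 1 + 1 + 0 + 1 + 1 + 0 + 1 + 1 + 2 + 0 = 18
distinct = 253 − 18 = 235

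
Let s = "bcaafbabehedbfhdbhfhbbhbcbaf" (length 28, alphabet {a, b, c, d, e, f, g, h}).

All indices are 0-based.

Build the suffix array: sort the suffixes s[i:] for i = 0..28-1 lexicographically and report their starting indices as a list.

rank | idx | suffix
   0 |   2 | aafbabehedbfhdbhfhbbhbcbaf
   1 |   6 | abehedbfhdbhfhbbhbcbaf
   2 |  26 | af
   3 |   3 | afbabehedbfhdbhfhbbhbcbaf
   4 |   5 | babehedbfhdbhfhbbhbcbaf
   5 |  25 | baf
   6 |  20 | bbhbcbaf
   7 |   0 | bcaafbabehedbfhdbhfhbbhbcbaf
   8 |  23 | bcbaf
   9 |   7 | behedbfhdbhfhbbhbcbaf
  10 |  12 | bfhdbhfhbbhbcbaf
  11 |  21 | bhbcbaf
  12 |  16 | bhfhbbhbcbaf
  13 |   1 | caafbabehedbfhdbhfhbbhbcbaf
  14 |  24 | cbaf
  15 |  11 | dbfhdbhfhbbhbcbaf
  16 |  15 | dbhfhbbhbcbaf
  17 |  10 | edbfhdbhfhbbhbcbaf
  18 |   8 | ehedbfhdbhfhbbhbcbaf
  19 |  27 | f
  20 |   4 | fbabehedbfhdbhfhbbhbcbaf
  21 |  18 | fhbbhbcbaf
  22 |  13 | fhdbhfhbbhbcbaf
  23 |  19 | hbbhbcbaf
  24 |  22 | hbcbaf
  25 |  14 | hdbhfhbbhbcbaf
  26 |   9 | hedbfhdbhfhbbhbcbaf
  27 |  17 | hfhbbhbcbaf

[2, 6, 26, 3, 5, 25, 20, 0, 23, 7, 12, 21, 16, 1, 24, 11, 15, 10, 8, 27, 4, 18, 13, 19, 22, 14, 9, 17]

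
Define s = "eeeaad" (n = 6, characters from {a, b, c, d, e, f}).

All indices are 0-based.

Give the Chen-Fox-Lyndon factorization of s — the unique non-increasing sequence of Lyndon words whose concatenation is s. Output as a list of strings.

["e", "e", "e", "aad"]

emit factor 1: 'e' (i=0, period=1)
emit factor 2: 'e' (i=1, period=1)
emit factor 3: 'e' (i=2, period=1)
emit factor 4: 'aad' (i=3, period=3)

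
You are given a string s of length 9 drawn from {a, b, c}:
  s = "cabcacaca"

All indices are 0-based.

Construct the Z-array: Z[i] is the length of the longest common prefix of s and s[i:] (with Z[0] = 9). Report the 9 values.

Z[0]=9
i=1: fresh scan; Z[1]=0
i=2: fresh scan; Z[2]=0
i=3: fresh scan; Z[3]=2 extend→box=[3,5)
i=4: min(r-i=1, Z[1]=0)=0; Z[4]=0
i=5: fresh scan; Z[5]=2 extend→box=[5,7)
i=6: min(r-i=1, Z[1]=0)=0; Z[6]=0
i=7: fresh scan; Z[7]=2 extend→box=[7,9)
i=8: min(r-i=1, Z[1]=0)=0; Z[8]=0

[9, 0, 0, 2, 0, 2, 0, 2, 0]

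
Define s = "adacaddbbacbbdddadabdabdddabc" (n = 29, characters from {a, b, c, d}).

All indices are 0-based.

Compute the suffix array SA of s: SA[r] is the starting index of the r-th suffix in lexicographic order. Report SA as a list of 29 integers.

rank→(start, suffix):
  0 → (26, 'abc')
  1 → (18, 'abdabdddabc')
  2 → (21, 'abdddabc')
  3 → (2, 'acaddbbacbbdddadabdabdddabc')
  4 → (9, 'acbbdddadabdabdddabc')
  5 → (16, 'adabdabdddabc')
  6 → (0, 'adacaddbbacbbdddadabdabdddabc')
  7 → (4, 'addbbacbbdddadabdabdddabc')
  8 → (8, 'bacbbdddadabdabdddabc')
  9 → (7, 'bbacbbdddadabdabdddabc')
  10 → (11, 'bbdddadabdabdddabc')
  11 → (27, 'bc')
  12 → (19, 'bdabdddabc')
  13 → (22, 'bdddabc')
  14 → (12, 'bdddadabdabdddabc')
  15 → (28, 'c')
  16 → (3, 'caddbbacbbdddadabdabdddabc')
  17 → (10, 'cbbdddadabdabdddabc')
  18 → (25, 'dabc')
  19 → (17, 'dabdabdddabc')
  20 → (20, 'dabdddabc')
  21 → (1, 'dacaddbbacbbdddadabdabdddabc')
  22 → (15, 'dadabdabdddabc')
  23 → (6, 'dbbacbbdddadabdabdddabc')
  24 → (24, 'ddabc')
  25 → (14, 'ddadabdabdddabc')
  26 → (5, 'ddbbacbbdddadabdabdddabc')
  27 → (23, 'dddabc')
  28 → (13, 'dddadabdabdddabc')

[26, 18, 21, 2, 9, 16, 0, 4, 8, 7, 11, 27, 19, 22, 12, 28, 3, 10, 25, 17, 20, 1, 15, 6, 24, 14, 5, 23, 13]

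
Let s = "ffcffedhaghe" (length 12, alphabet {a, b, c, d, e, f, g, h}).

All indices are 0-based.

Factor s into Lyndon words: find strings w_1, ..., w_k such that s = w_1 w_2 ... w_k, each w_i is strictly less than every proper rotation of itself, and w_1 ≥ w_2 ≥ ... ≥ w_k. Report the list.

["f", "f", "cffedh", "aghe"]

emit factor 1: 'f' (i=0, period=1)
emit factor 2: 'f' (i=1, period=1)
emit factor 3: 'cffedh' (i=2, period=6)
emit factor 4: 'aghe' (i=8, period=4)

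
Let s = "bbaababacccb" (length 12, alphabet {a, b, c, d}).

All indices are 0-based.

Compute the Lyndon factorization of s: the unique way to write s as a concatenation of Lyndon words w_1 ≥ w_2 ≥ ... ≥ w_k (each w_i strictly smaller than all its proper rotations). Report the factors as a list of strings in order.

emit factor 1: 'b' (i=0, period=1)
emit factor 2: 'b' (i=1, period=1)
emit factor 3: 'aababacccb' (i=2, period=10)

["b", "b", "aababacccb"]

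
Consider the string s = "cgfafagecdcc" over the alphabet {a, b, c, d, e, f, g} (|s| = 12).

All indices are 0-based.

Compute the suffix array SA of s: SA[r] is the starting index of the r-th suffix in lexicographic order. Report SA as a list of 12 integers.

rank→(start, suffix):
  0 → (3, 'afagecdcc')
  1 → (5, 'agecdcc')
  2 → (11, 'c')
  3 → (10, 'cc')
  4 → (8, 'cdcc')
  5 → (0, 'cgfafagecdcc')
  6 → (9, 'dcc')
  7 → (7, 'ecdcc')
  8 → (2, 'fafagecdcc')
  9 → (4, 'fagecdcc')
  10 → (6, 'gecdcc')
  11 → (1, 'gfafagecdcc')

[3, 5, 11, 10, 8, 0, 9, 7, 2, 4, 6, 1]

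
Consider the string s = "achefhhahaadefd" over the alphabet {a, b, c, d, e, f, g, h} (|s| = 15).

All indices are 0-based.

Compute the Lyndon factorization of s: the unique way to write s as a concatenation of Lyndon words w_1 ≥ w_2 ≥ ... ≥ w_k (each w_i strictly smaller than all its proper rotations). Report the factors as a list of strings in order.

emit factor 1: 'achefhhah' (i=0, period=9)
emit factor 2: 'aadefd' (i=9, period=6)

["achefhhah", "aadefd"]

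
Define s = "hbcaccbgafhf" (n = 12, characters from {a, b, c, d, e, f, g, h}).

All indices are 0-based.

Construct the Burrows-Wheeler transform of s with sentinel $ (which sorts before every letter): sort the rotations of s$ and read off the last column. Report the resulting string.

rank  rotation       last
    0  $hbcaccbgafhf  f
    1  accbgafhf$hbc  c
    2  afhf$hbcaccbg  g
    3  bcaccbgafhf$h  h
    4  bgafhf$hbcacc  c
    5  caccbgafhf$hb  b
    6  cbgafhf$hbcac  c
    7  ccbgafhf$hbca  a
    8  f$hbcaccbgafh  h
    9  fhf$hbcaccbga  a
   10  gafhf$hbcaccb  b
   11  hbcaccbgafhf$  $
   12  hf$hbcaccbgaf  f

fcghcbcahab$f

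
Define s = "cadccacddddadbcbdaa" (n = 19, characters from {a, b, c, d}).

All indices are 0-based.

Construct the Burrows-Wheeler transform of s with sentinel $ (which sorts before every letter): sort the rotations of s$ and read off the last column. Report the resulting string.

aadcdcdcc$bdabdaaddc

rank  rotation              last
    0  $cadccacddddadbcbdaa  a
    1  a$cadccacddddadbcbda  a
    2  aa$cadccacddddadbcbd  d
    3  acddddadbcbdaa$cadcc  c
    4  adbcbdaa$cadccacdddd  d
    5  adccacddddadbcbdaa$c  c
    6  bcbdaa$cadccacddddad  d
    7  bdaa$cadccacddddadbc  c
    8  cacddddadbcbdaa$cadc  c
    9  cadccacddddadbcbdaa$  $
   10  cbdaa$cadccacddddadb  b
   11  ccacddddadbcbdaa$cad  d
   12  cddddadbcbdaa$cadcca  a
   13  daa$cadccacddddadbcb  b
   14  dadbcbdaa$cadccacddd  d
   15  dbcbdaa$cadccacdddda  a
   16  dccacddddadbcbdaa$ca  a
   17  ddadbcbdaa$cadccacdd  d
   18  dddadbcbdaa$cadccacd  d
   19  ddddadbcbdaa$cadccac  c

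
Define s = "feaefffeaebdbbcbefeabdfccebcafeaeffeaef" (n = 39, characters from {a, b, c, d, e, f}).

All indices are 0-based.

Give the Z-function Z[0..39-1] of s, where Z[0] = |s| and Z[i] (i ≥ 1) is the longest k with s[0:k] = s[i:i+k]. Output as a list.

[39, 0, 0, 0, 1, 1, 4, 0, 0, 0, 0, 0, 0, 0, 0, 0, 0, 3, 0, 0, 0, 0, 1, 0, 0, 0, 0, 0, 0, 6, 0, 0, 0, 1, 5, 0, 0, 0, 1]

Z[0]=39
i=1: outside box; Z[1]=0
i=2: outside box; Z[2]=0
i=3: outside box; Z[3]=0
i=4: outside box; Z[4]=1 grow→box=[4,5)
i=5: outside box; Z[5]=1 grow→box=[5,6)
i=6: outside box; Z[6]=4 grow→box=[6,10)
i=7: min(r-i=3, Z[1]=0)=0; Z[7]=0
i=8: min(r-i=2, Z[2]=0)=0; Z[8]=0
i=9: min(r-i=1, Z[3]=0)=0; Z[9]=0
i=10: outside box; Z[10]=0
i=11: outside box; Z[11]=0
i=12: outside box; Z[12]=0
i=13: outside box; Z[13]=0
i=14: outside box; Z[14]=0
i=15: outside box; Z[15]=0
i=16: outside box; Z[16]=0
i=17: outside box; Z[17]=3 grow→box=[17,20)
i=18: min(r-i=2, Z[1]=0)=0; Z[18]=0
i=19: min(r-i=1, Z[2]=0)=0; Z[19]=0
i=20: outside box; Z[20]=0
i=21: outside box; Z[21]=0
i=22: outside box; Z[22]=1 grow→box=[22,23)
i=23: outside box; Z[23]=0
i=24: outside box; Z[24]=0
i=25: outside box; Z[25]=0
i=26: outside box; Z[26]=0
i=27: outside box; Z[27]=0
i=28: outside box; Z[28]=0
i=29: outside box; Z[29]=6 grow→box=[29,35)
i=30: min(r-i=5, Z[1]=0)=0; Z[30]=0
i=31: min(r-i=4, Z[2]=0)=0; Z[31]=0
i=32: min(r-i=3, Z[3]=0)=0; Z[32]=0
i=33: min(r-i=2, Z[4]=1)=1; Z[33]=1
i=34: min(r-i=1, Z[5]=1)=1; Z[34]=5 grow→box=[34,39)
i=35: min(r-i=4, Z[1]=0)=0; Z[35]=0
i=36: min(r-i=3, Z[2]=0)=0; Z[36]=0
i=37: min(r-i=2, Z[3]=0)=0; Z[37]=0
i=38: min(r-i=1, Z[4]=1)=1; Z[38]=1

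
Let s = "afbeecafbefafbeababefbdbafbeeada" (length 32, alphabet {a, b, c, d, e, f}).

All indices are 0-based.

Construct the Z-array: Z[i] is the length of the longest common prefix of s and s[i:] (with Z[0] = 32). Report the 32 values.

Z[0]=32
i=1: fresh scan; Z[1]=0
i=2: fresh scan; Z[2]=0
i=3: fresh scan; Z[3]=0
i=4: fresh scan; Z[4]=0
i=5: fresh scan; Z[5]=0
i=6: fresh scan; Z[6]=4 scan→box=[6,10)
i=7: min(r-i=3, Z[1]=0)=0; Z[7]=0
i=8: min(r-i=2, Z[2]=0)=0; Z[8]=0
i=9: min(r-i=1, Z[3]=0)=0; Z[9]=0
i=10: fresh scan; Z[10]=0
i=11: fresh scan; Z[11]=4 scan→box=[11,15)
i=12: min(r-i=3, Z[1]=0)=0; Z[12]=0
i=13: min(r-i=2, Z[2]=0)=0; Z[13]=0
i=14: min(r-i=1, Z[3]=0)=0; Z[14]=0
i=15: fresh scan; Z[15]=1 scan→box=[15,16)
i=16: fresh scan; Z[16]=0
i=17: fresh scan; Z[17]=1 scan→box=[17,18)
i=18: fresh scan; Z[18]=0
i=19: fresh scan; Z[19]=0
i=20: fresh scan; Z[20]=0
i=21: fresh scan; Z[21]=0
i=22: fresh scan; Z[22]=0
i=23: fresh scan; Z[23]=0
i=24: fresh scan; Z[24]=5 scan→box=[24,29)
i=25: min(r-i=4, Z[1]=0)=0; Z[25]=0
i=26: min(r-i=3, Z[2]=0)=0; Z[26]=0
i=27: min(r-i=2, Z[3]=0)=0; Z[27]=0
i=28: min(r-i=1, Z[4]=0)=0; Z[28]=0
i=29: fresh scan; Z[29]=1 scan→box=[29,30)
i=30: fresh scan; Z[30]=0
i=31: fresh scan; Z[31]=1 scan→box=[31,32)

[32, 0, 0, 0, 0, 0, 4, 0, 0, 0, 0, 4, 0, 0, 0, 1, 0, 1, 0, 0, 0, 0, 0, 0, 5, 0, 0, 0, 0, 1, 0, 1]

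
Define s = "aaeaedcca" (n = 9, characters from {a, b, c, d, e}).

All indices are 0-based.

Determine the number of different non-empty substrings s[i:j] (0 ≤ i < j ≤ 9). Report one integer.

39

sorted suffixes:
  #0 SA[0]=8  'a'
  #1 SA[1]=0  'aaeaedcca'
  #2 SA[2]=1  'aeaedcca'
  #3 SA[3]=3  'aedcca'
  #4 SA[4]=7  'ca'
  #5 SA[5]=6  'cca'
  #6 SA[6]=5  'dcca'
  #7 SA[7]=2  'eaedcca'
  #8 SA[8]=4  'edcca'

SA = [8, 0, 1, 3, 7, 6, 5, 2, 4]
[i] adj suffixes → lcp
  [1] 8/0 → 1 ('a')
  [2] 0/1 → 1 ('a')
  [3] 1/3 → 2 ('ae')
  [4] 3/7 → 0 ('')
  [5] 7/6 → 1 ('c')
  [6] 6/5 → 0 ('')
  [7] 5/2 → 0 ('')
  [8] 2/4 → 1 ('e')

n(n+1)/2 = 9·10/2 = 45
Σ LCP = 0 + 1 + 1 + 2 + 0 + 1 + 0 + 0 + 1 = 6
distinct = 45 − 6 = 39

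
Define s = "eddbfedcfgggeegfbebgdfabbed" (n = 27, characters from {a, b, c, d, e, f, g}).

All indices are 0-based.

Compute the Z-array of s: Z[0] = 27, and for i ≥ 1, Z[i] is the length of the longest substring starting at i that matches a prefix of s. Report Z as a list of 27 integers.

[27, 0, 0, 0, 0, 2, 0, 0, 0, 0, 0, 0, 1, 1, 0, 0, 0, 1, 0, 0, 0, 0, 0, 0, 0, 2, 0]

Z[0]=27
i=1: outside box; Z[1]=0
i=2: outside box; Z[2]=0
i=3: outside box; Z[3]=0
i=4: outside box; Z[4]=0
i=5: outside box; Z[5]=2 scan→box=[5,7)
i=6: min(r-i=1, Z[1]=0)=0; Z[6]=0
i=7: outside box; Z[7]=0
i=8: outside box; Z[8]=0
i=9: outside box; Z[9]=0
i=10: outside box; Z[10]=0
i=11: outside box; Z[11]=0
i=12: outside box; Z[12]=1 scan→box=[12,13)
i=13: outside box; Z[13]=1 scan→box=[13,14)
i=14: outside box; Z[14]=0
i=15: outside box; Z[15]=0
i=16: outside box; Z[16]=0
i=17: outside box; Z[17]=1 scan→box=[17,18)
i=18: outside box; Z[18]=0
i=19: outside box; Z[19]=0
i=20: outside box; Z[20]=0
i=21: outside box; Z[21]=0
i=22: outside box; Z[22]=0
i=23: outside box; Z[23]=0
i=24: outside box; Z[24]=0
i=25: outside box; Z[25]=2 scan→box=[25,27)
i=26: min(r-i=1, Z[1]=0)=0; Z[26]=0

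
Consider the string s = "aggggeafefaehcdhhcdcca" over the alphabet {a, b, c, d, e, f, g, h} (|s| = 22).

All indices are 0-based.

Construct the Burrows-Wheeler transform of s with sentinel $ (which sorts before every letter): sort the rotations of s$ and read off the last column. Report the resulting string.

acfe$cdhhccgfaeagggahed

rank  rotation                 last
    0  $aggggeafefaehcdhhcdcca  a
    1  a$aggggeafefaehcdhhcdcc  c
    2  aehcdhhcdcca$aggggeafef  f
    3  afefaehcdhhcdcca$agggge  e
    4  aggggeafefaehcdhhcdcca$  $
    5  ca$aggggeafefaehcdhhcdc  c
    6  cca$aggggeafefaehcdhhcd  d
    7  cdcca$aggggeafefaehcdhh  h
    8  cdhhcdcca$aggggeafefaeh  h
    9  dcca$aggggeafefaehcdhhc  c
   10  dhhcdcca$aggggeafefaehc  c
   11  eafefaehcdhhcdcca$agggg  g
   12  efaehcdhhcdcca$aggggeaf  f
   13  ehcdhhcdcca$aggggeafefa  a
   14  faehcdhhcdcca$aggggeafe  e
   15  fefaehcdhhcdcca$aggggea  a
   16  geafefaehcdhhcdcca$aggg  g
   17  ggeafefaehcdhhcdcca$agg  g
   18  gggeafefaehcdhhcdcca$ag  g
   19  ggggeafefaehcdhhcdcca$a  a
   20  hcdcca$aggggeafefaehcdh  h
   21  hcdhhcdcca$aggggeafefae  e
   22  hhcdcca$aggggeafefaehcd  d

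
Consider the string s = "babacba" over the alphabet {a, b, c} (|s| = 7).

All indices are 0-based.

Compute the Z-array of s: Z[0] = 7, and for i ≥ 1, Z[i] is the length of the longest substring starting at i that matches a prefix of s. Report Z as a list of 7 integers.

[7, 0, 2, 0, 0, 2, 0]

Z[0]=7
i=1: fresh scan; Z[1]=0
i=2: fresh scan; Z[2]=2 grow→box=[2,4)
i=3: min(r-i=1, Z[1]=0)=0; Z[3]=0
i=4: fresh scan; Z[4]=0
i=5: fresh scan; Z[5]=2 grow→box=[5,7)
i=6: min(r-i=1, Z[1]=0)=0; Z[6]=0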